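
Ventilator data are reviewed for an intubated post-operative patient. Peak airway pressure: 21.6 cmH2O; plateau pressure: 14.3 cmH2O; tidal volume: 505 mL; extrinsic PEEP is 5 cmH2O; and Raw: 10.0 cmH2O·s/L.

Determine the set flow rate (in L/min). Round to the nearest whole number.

flow = (PIP − Pplat) / Raw = (21.6 − 14.3) / 10.0 = 0.73 L/s × 60 = 43.8 L/min.

44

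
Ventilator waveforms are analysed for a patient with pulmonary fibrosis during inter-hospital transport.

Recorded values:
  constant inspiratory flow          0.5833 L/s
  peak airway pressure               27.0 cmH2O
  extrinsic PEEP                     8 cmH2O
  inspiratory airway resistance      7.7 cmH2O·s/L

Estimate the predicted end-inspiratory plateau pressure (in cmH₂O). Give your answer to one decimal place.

22.5

Pplat = PIP − Raw × flow = 27.0 − 7.7 × 0.5833 = 27.0 − 4.491 = 22.509 cmH2O.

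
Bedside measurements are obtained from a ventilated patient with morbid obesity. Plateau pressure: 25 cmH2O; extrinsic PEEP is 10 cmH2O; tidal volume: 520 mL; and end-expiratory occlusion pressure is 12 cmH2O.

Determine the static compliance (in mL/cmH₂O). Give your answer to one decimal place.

End-expiratory occlusion gives total PEEP = 12 cmH2O (intrinsic PEEP = 12 − 10 = 2). Use total PEEP for the elastic gradient.
Cstat = Vt / (Pplat − PEEPtotal) = 520 / (25 − 12) = 520 / 13.0 = 40.0 mL/cmH2O.

40.0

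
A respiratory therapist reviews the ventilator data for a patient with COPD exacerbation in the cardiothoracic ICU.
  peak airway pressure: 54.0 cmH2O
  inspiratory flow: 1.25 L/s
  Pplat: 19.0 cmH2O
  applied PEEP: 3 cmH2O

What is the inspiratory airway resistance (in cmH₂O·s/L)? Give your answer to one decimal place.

28.0

Raw = (PIP − Pplat) / flow = (54.0 − 19.0) / 1.25 = 35.0 / 1.25 = 28.0 cmH2O·s/L.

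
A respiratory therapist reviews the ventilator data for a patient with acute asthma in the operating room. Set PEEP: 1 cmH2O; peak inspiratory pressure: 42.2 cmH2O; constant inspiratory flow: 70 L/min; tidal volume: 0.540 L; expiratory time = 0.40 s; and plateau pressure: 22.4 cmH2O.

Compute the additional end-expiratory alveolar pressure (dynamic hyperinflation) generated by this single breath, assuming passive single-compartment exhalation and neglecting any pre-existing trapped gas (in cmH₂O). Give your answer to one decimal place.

Flow: 70 L/min ÷ 60 = 1.1667 L/s.
R = (PIP − Pplat)/V̇ = (42.2 − 22.4) / 1.1667 = 19.8/1.1667 = 16.971 cmH2O·s/L.
C = Vt/(Pplat − PEEP) = 540.0 / (22.4 − 1) = 540.0/21.4 = 25.234 mL/cmH2O.
τ = R × C = 16.971 × 0.02523 L/cmH2O = 0.4282 s.
Fraction remaining = e^(−Te/τ) = e^(−0.40/0.4282) = 0.3929; trapped volume = 540.0 × 0.3929 = 212.17 mL.
Additional alveolar pressure from trapping ≈ V_trapped / C = 212.17 / 25.234 = 8.408 cmH2O.

8.4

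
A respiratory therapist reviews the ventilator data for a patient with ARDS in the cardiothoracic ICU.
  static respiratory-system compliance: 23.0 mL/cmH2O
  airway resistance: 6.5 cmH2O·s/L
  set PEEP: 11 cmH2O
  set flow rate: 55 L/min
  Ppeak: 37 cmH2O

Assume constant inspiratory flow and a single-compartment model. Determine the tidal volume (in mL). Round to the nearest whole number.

461

Flow: 55 L/min ÷ 60 = 0.9167 L/s.
Equation of motion (constant flow): PIP = Vt/C + R·V̇ + PEEP.
Vt/C = PIP − R·V̇ − PEEP = 37 − 5.959 − 11 = 20.041 cmH2O.
Vt = C × 20.041 = 23.0 × 20.041 = 460.94 mL.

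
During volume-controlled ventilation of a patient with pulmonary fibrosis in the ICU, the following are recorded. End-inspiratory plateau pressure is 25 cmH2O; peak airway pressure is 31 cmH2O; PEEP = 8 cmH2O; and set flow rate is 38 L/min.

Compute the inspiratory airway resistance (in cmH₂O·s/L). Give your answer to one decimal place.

Flow: 38 L/min ÷ 60 = 0.6333 L/s.
Raw = (PIP − Pplat) / flow = (31 − 25) / 0.6333 = 6.0 / 0.6333 = 9.474 cmH2O·s/L.

9.5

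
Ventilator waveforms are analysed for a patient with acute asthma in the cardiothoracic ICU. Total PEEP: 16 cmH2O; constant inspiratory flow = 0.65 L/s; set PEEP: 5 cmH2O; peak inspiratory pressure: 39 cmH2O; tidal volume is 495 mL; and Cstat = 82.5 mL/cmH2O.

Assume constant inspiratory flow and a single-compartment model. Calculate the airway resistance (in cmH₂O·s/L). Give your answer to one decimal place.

26.2

Total PEEP = 16 cmH2O (set 5 + intrinsic 11); this is the baseline alveolar pressure.
Equation of motion (constant flow): PIP = Vt/C + R·V̇ + PEEP.
R·V̇ = PIP − Vt/C − PEEP = 39 − 495/82.5 − 16 = 39 − 6.0 − 16 = 17.0 cmH2O.
R = 17.0 / 0.65 = 26.154 cmH2O·s/L.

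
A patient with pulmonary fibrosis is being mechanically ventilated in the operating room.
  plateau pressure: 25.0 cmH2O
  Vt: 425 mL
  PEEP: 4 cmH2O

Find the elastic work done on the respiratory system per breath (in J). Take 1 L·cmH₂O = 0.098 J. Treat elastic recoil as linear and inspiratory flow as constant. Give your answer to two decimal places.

Elastic work ≈ ½ × (Pplat − PEEP) × Vt = 0.5 × (25.0 − 4) × 0.425 L = 0.5 × 21.0 × 0.425 = 4.463 L·cmH2O.
× 0.098 J/(L·cmH2O) → 0.4374 J.

0.44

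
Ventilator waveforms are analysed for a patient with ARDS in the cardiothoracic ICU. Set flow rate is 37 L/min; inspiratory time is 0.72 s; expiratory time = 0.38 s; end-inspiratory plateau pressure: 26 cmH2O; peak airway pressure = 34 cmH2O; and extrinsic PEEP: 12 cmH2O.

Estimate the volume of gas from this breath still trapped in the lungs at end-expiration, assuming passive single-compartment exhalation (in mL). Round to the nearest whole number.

176

Flow: 37 L/min ÷ 60 = 0.6167 L/s.
Vt = flow × Ti = 0.6167 L/s × 0.72 s × 1000 mL/L = 444.02 mL.
R = (PIP − Pplat)/V̇ = (34 − 26) / 0.6167 = 8.0/0.6167 = 12.972 cmH2O·s/L.
C = Vt/(Pplat − PEEP) = 444.02 / (26 − 12) = 444.02/14.0 = 31.716 mL/cmH2O.
τ = R × C = 12.972 × 0.03172 L/cmH2O = 0.4115 s.
Fraction remaining = e^(−Te/τ) = e^(−0.38/0.4115) = 0.3971.
Trapped volume = 444.02 × 0.3971 = 176.32 mL.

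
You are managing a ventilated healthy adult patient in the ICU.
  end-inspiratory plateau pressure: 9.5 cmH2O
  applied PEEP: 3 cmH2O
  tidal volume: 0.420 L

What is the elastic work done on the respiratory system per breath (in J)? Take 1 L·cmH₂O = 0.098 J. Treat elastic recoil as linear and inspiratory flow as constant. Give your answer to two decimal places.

0.13

Elastic work ≈ ½ × (Pplat − PEEP) × Vt = 0.5 × (9.5 − 3) × 0.420 L = 0.5 × 6.5 × 0.420 = 1.365 L·cmH2O.
× 0.098 J/(L·cmH2O) → 0.1338 J.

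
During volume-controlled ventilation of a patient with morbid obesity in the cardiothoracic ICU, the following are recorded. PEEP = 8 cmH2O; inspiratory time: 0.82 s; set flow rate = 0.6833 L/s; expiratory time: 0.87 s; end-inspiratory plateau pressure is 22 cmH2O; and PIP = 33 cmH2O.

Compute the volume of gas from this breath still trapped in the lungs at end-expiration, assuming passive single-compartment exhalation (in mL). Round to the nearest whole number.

145

Vt = flow × Ti = 0.6833 L/s × 0.82 s × 1000 mL/L = 560.31 mL.
R = (PIP − Pplat)/V̇ = (33 − 22) / 0.6833 = 11.0/0.6833 = 16.098 cmH2O·s/L.
C = Vt/(Pplat − PEEP) = 560.31 / (22 − 8) = 560.31/14.0 = 40.022 mL/cmH2O.
τ = R × C = 16.098 × 0.04002 L/cmH2O = 0.6442 s.
Fraction remaining = e^(−Te/τ) = e^(−0.87/0.6442) = 0.2591.
Trapped volume = 560.31 × 0.2591 = 145.18 mL.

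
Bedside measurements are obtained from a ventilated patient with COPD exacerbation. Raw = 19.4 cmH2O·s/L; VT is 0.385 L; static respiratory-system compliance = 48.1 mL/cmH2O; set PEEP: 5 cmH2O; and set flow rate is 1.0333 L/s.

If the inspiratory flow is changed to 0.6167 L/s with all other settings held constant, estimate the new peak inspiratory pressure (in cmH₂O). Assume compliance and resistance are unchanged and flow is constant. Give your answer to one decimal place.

PIP = Vt/C + R·V̇ + PEEP (constant-flow equation of motion).
Only the resistive term changes: ΔPIP = R × ΔV̇ = 19.4 × (0.6167 − 1.0333) = 19.4 × -0.4166 = -8.082 cmH2O.
Original PIP = 385/48.1 + 19.4×1.0333 + 5 = 33.05 cmH2O; new PIP = 33.05 + (-8.082) = 24.968 cmH2O.

25.0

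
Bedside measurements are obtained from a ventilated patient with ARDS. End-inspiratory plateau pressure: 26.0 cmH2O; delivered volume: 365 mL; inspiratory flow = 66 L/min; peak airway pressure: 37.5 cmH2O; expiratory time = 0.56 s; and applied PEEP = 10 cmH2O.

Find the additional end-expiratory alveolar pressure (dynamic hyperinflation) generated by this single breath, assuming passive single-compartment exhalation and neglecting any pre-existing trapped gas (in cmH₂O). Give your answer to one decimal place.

1.5

Flow: 66 L/min ÷ 60 = 1.1 L/s.
R = (PIP − Pplat)/V̇ = (37.5 − 26.0) / 1.1 = 11.5/1.1 = 10.455 cmH2O·s/L.
C = Vt/(Pplat − PEEP) = 365.0 / (26.0 − 10) = 365.0/16.0 = 22.813 mL/cmH2O.
τ = R × C = 10.455 × 0.02281 L/cmH2O = 0.2385 s.
Fraction remaining = e^(−Te/τ) = e^(−0.56/0.2385) = 0.09556; trapped volume = 365.0 × 0.09556 = 34.879 mL.
Additional alveolar pressure from trapping ≈ V_trapped / C = 34.879 / 22.813 = 1.529 cmH2O.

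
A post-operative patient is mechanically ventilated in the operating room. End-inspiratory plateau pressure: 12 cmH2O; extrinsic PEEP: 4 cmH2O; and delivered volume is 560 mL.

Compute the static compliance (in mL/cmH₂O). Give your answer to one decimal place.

Cstat = Vt / (Pplat − PEEP) = 560 / (12 − 4) = 560 / 8.0 = 70.0 mL/cmH2O.

70.0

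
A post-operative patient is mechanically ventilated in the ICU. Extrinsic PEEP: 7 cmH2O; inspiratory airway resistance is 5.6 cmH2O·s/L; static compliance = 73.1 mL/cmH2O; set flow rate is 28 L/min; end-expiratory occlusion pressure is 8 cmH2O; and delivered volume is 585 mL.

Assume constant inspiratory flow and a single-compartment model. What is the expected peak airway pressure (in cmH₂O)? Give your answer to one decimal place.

Flow: 28 L/min ÷ 60 = 0.4667 L/s.
Total PEEP = 8 cmH2O (set 7 + intrinsic 1); this is the baseline alveolar pressure.
Equation of motion (constant flow): PIP = Vt/C + R·V̇ + PEEP.
PIP = 585/73.1 + 5.6×0.4667 + 8 = 8.003 + 2.614 + 8 = 18.617 cmH2O.

18.6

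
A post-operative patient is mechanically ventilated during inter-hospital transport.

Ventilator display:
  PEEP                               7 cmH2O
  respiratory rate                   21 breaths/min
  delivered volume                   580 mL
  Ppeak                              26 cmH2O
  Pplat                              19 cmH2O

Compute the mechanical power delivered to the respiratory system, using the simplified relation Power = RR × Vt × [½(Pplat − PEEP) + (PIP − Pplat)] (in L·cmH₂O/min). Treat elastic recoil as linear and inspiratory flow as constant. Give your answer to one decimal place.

158.3

Per-breath work = Vt × [½(Pplat−PEEP) + (PIP−Pplat)] = 0.580 × [0.5×12.0 + 7.0] = 0.580 × 13.0 = 7.54 L·cmH2O.
Power = 21 × 7.54 = 158.34 L·cmH2O/min.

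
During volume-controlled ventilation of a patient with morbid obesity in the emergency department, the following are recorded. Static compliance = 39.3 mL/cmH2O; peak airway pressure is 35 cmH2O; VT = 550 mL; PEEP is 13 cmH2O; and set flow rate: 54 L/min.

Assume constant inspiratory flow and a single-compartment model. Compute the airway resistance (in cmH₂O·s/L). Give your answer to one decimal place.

Flow: 54 L/min ÷ 60 = 0.9 L/s.
Equation of motion (constant flow): PIP = Vt/C + R·V̇ + PEEP.
R·V̇ = PIP − Vt/C − PEEP = 35 − 550/39.3 − 13 = 35 − 13.995 − 13 = 8.005 cmH2O.
R = 8.005 / 0.9 = 8.894 cmH2O·s/L.

8.9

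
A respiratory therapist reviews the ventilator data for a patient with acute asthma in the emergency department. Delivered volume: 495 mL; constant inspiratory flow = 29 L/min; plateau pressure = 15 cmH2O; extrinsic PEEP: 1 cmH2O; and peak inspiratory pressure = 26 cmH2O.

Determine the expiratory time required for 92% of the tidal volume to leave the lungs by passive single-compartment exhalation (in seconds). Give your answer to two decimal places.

Flow: 29 L/min ÷ 60 = 0.4833 L/s.
R = (PIP − Pplat)/V̇ = (26 − 15) / 0.4833 = 11.0/0.4833 = 22.76 cmH2O·s/L.
C = Vt/(Pplat − PEEP) = 495.0 / (15 − 1) = 495.0/14.0 = 35.357 mL/cmH2O.
τ = R × C = 22.76 × 0.03536 L/cmH2O = 0.8048 s.
t = −τ·ln(1 − 0.92) = −0.8048·ln(0.08) = 2.033 s.

2.03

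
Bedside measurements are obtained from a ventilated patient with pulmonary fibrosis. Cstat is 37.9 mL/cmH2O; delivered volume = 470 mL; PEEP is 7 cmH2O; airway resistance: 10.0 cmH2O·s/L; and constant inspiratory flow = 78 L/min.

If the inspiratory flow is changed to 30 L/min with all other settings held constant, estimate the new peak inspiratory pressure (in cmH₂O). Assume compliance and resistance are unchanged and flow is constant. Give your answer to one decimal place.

24.4

Flow: 78 L/min ÷ 60 = 1.3 L/s.
New flow: 30 L/min ÷ 60 = 0.5 L/s.
PIP = Vt/C + R·V̇ + PEEP (constant-flow equation of motion).
Only the resistive term changes: ΔPIP = R × ΔV̇ = 10.0 × (0.5 − 1.3) = 10.0 × -0.8 = -8.0 cmH2O.
Original PIP = 470/37.9 + 10.0×1.3 + 7 = 32.401 cmH2O; new PIP = 32.401 + (-8.0) = 24.401 cmH2O.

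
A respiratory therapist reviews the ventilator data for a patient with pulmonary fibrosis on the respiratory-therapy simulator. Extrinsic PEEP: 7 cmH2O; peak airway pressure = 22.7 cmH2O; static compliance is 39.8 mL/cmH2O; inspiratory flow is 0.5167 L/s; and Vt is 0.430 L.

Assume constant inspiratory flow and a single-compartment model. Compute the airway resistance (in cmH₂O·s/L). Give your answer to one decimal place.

Equation of motion (constant flow): PIP = Vt/C + R·V̇ + PEEP.
R·V̇ = PIP − Vt/C − PEEP = 22.7 − 430/39.8 − 7 = 22.7 − 10.804 − 7 = 4.896 cmH2O.
R = 4.896 / 0.5167 = 9.476 cmH2O·s/L.

9.5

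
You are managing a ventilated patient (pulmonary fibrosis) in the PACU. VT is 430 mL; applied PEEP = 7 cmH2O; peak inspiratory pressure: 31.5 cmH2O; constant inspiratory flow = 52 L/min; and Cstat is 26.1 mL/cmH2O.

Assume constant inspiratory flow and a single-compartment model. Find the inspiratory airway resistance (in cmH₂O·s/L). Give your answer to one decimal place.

Flow: 52 L/min ÷ 60 = 0.8667 L/s.
Equation of motion (constant flow): PIP = Vt/C + R·V̇ + PEEP.
R·V̇ = PIP − Vt/C − PEEP = 31.5 − 430/26.1 − 7 = 31.5 − 16.475 − 7 = 8.025 cmH2O.
R = 8.025 / 0.8667 = 9.259 cmH2O·s/L.

9.3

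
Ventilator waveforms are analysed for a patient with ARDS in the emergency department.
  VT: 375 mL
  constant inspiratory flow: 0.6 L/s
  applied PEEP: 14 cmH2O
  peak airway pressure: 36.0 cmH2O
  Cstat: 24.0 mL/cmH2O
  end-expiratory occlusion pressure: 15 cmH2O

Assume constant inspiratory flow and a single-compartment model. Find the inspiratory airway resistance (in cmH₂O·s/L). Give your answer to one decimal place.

9.0

Total PEEP = 15 cmH2O (set 14 + intrinsic 1); this is the baseline alveolar pressure.
Equation of motion (constant flow): PIP = Vt/C + R·V̇ + PEEP.
R·V̇ = PIP − Vt/C − PEEP = 36.0 − 375/24.0 − 15 = 36.0 − 15.625 − 15 = 5.375 cmH2O.
R = 5.375 / 0.6 = 8.958 cmH2O·s/L.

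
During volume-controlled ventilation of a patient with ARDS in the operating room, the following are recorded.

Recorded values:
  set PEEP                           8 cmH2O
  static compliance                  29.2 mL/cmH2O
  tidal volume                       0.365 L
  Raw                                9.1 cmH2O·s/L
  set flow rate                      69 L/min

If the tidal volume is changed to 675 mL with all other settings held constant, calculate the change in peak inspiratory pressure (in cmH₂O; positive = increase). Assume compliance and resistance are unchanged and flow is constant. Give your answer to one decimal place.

PIP = Vt/C + R·V̇ + PEEP (constant-flow equation of motion).
Only the elastic term changes: ΔPIP = ΔVt / C = (675 − 365) / 29.2 = 10.616 cmH2O.

10.6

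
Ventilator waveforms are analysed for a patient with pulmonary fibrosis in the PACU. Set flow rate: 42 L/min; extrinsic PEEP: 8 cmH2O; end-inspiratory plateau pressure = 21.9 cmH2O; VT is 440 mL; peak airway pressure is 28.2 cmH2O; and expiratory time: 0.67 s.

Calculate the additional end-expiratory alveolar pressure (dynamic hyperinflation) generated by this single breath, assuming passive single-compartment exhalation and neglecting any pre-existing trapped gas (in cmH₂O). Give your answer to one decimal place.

Flow: 42 L/min ÷ 60 = 0.7 L/s.
R = (PIP − Pplat)/V̇ = (28.2 − 21.9) / 0.7 = 6.3/0.7 = 9.0 cmH2O·s/L.
C = Vt/(Pplat − PEEP) = 440.0 / (21.9 − 8) = 440.0/13.9 = 31.655 mL/cmH2O.
τ = R × C = 9.0 × 0.03166 L/cmH2O = 0.2849 s.
Fraction remaining = e^(−Te/τ) = e^(−0.67/0.2849) = 0.09521; trapped volume = 440.0 × 0.09521 = 41.892 mL.
Additional alveolar pressure from trapping ≈ V_trapped / C = 41.892 / 31.655 = 1.323 cmH2O.

1.3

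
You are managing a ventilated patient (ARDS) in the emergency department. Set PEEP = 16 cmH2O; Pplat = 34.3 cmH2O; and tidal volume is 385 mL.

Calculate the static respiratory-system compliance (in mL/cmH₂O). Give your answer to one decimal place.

21.0

Cstat = Vt / (Pplat − PEEP) = 385 / (34.3 − 16) = 385 / 18.3 = 21.038 mL/cmH2O.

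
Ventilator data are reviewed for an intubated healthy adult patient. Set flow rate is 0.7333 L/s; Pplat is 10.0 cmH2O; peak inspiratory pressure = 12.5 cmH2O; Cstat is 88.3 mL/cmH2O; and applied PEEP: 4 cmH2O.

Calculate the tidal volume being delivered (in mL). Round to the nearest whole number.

530

Vt = Cstat × (Pplat − PEEP) = 88.3 × (10.0 − 4) = 88.3 × 6.0 = 529.8 mL.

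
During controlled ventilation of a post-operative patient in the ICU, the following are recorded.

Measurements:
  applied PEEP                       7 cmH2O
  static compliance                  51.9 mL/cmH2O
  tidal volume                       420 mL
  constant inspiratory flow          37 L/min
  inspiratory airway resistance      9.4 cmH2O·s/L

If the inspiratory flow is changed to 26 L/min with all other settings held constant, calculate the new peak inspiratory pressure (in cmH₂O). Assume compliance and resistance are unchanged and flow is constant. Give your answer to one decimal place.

19.2

Flow: 37 L/min ÷ 60 = 0.6167 L/s.
New flow: 26 L/min ÷ 60 = 0.4333 L/s.
PIP = Vt/C + R·V̇ + PEEP (constant-flow equation of motion).
Only the resistive term changes: ΔPIP = R × ΔV̇ = 9.4 × (0.4333 − 0.6167) = 9.4 × -0.1834 = -1.724 cmH2O.
Original PIP = 420/51.9 + 9.4×0.6167 + 7 = 20.889 cmH2O; new PIP = 20.889 + (-1.724) = 19.165 cmH2O.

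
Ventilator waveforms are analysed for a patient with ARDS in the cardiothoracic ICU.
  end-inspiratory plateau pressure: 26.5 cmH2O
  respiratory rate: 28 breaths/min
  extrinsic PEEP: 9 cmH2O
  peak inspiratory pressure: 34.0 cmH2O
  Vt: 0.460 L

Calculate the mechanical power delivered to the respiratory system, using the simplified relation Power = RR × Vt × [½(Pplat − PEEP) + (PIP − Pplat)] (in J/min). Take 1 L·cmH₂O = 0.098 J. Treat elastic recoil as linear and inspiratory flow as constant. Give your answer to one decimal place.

20.5

Per-breath work = Vt × [½(Pplat−PEEP) + (PIP−Pplat)] = 0.460 × [0.5×17.5 + 7.5] = 0.460 × 16.25 = 7.475 L·cmH2O.
Power = 28 × 7.475 = 209.3 L·cmH2O/min.
× 0.098 J/(L·cmH2O) → 20.511 J/min.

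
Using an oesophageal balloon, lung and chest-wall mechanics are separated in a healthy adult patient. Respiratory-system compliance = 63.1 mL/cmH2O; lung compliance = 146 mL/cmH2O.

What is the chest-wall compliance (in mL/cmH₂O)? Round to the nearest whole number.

1/Ccw = 1/Crs − 1/CL.
1/Ccw = 1/63.1 − 1/146 = 0.008999.
Ccw = 111.12 mL/cmH2O.

111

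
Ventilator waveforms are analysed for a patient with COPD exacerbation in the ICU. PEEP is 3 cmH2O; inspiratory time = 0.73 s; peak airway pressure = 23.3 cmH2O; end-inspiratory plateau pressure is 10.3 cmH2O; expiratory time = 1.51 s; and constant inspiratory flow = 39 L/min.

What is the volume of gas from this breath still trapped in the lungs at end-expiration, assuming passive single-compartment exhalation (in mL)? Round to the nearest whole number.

Flow: 39 L/min ÷ 60 = 0.65 L/s.
Vt = flow × Ti = 0.65 L/s × 0.73 s × 1000 mL/L = 474.5 mL.
R = (PIP − Pplat)/V̇ = (23.3 − 10.3) / 0.65 = 13.0/0.65 = 20.0 cmH2O·s/L.
C = Vt/(Pplat − PEEP) = 474.5 / (10.3 − 3) = 474.5/7.3 = 65.0 mL/cmH2O.
τ = R × C = 20.0 × 0.065 L/cmH2O = 1.3 s.
Fraction remaining = e^(−Te/τ) = e^(−1.51/1.3) = 0.313.
Trapped volume = 474.5 × 0.313 = 148.52 mL.

149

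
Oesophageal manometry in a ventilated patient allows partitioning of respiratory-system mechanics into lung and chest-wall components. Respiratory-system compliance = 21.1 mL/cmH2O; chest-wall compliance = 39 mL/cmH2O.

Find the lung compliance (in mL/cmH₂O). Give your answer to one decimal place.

46.0

1/CL = 1/Crs − 1/Ccw.
1/CL = 1/21.1 − 1/39 = 0.02175.
CL = 45.977 mL/cmH2O.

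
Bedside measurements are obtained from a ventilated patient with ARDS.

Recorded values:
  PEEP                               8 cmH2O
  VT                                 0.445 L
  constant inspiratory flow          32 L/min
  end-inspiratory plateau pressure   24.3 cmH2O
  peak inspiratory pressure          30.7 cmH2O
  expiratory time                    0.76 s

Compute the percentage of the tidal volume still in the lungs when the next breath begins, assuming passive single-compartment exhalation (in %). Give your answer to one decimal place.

Flow: 32 L/min ÷ 60 = 0.5333 L/s.
R = (PIP − Pplat)/V̇ = (30.7 − 24.3) / 0.5333 = 6.4/0.5333 = 12.001 cmH2O·s/L.
C = Vt/(Pplat − PEEP) = 445.0 / (24.3 − 8) = 445.0/16.3 = 27.301 mL/cmH2O.
τ = R × C = 12.001 × 0.0273 L/cmH2O = 0.3276 s.
Fraction remaining at end-expiration = e^(−Te/τ) = e^(−0.76/0.3276) = 0.09828 → 9.828%.

9.8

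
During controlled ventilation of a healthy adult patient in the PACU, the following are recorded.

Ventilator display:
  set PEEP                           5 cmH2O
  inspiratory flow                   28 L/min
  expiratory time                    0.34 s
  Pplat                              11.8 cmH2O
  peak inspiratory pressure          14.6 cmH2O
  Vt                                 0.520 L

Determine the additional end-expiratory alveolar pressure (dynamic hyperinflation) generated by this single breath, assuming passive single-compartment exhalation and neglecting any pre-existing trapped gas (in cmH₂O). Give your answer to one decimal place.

3.2

Flow: 28 L/min ÷ 60 = 0.4667 L/s.
R = (PIP − Pplat)/V̇ = (14.6 − 11.8) / 0.4667 = 2.8/0.4667 = 6.0 cmH2O·s/L.
C = Vt/(Pplat − PEEP) = 520.0 / (11.8 − 5) = 520.0/6.8 = 76.471 mL/cmH2O.
τ = R × C = 6.0 × 0.07647 L/cmH2O = 0.4588 s.
Fraction remaining = e^(−Te/τ) = e^(−0.34/0.4588) = 0.4766; trapped volume = 520.0 × 0.4766 = 247.83 mL.
Additional alveolar pressure from trapping ≈ V_trapped / C = 247.83 / 76.471 = 3.241 cmH2O.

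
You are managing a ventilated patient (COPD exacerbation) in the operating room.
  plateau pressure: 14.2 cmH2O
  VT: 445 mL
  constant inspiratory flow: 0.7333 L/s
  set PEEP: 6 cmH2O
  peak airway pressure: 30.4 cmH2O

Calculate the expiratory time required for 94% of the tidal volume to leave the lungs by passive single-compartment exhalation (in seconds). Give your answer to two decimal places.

3.37

R = (PIP − Pplat)/V̇ = (30.4 − 14.2) / 0.7333 = 16.2/0.7333 = 22.092 cmH2O·s/L.
C = Vt/(Pplat − PEEP) = 445.0 / (14.2 − 6) = 445.0/8.2 = 54.268 mL/cmH2O.
τ = R × C = 22.092 × 0.05427 L/cmH2O = 1.199 s.
t = −τ·ln(1 − 0.94) = −1.199·ln(0.06) = 3.373 s.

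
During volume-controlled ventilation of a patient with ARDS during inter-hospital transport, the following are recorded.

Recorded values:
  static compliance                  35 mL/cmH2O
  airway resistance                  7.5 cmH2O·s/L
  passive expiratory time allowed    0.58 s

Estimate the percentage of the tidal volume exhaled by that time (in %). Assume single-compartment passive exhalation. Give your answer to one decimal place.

τ = R × C = 7.5 × 35 mL/cmH2O = 7.5 × 0.035 L/cmH2O = 0.2625 s.
Passive exhalation: V(t)/V₀ = e^(−t/τ) = e^(−0.58/0.2625) = 0.1098.
Fraction exhaled = 1 − 0.1098 = 0.8902 → 89.02%.

89.0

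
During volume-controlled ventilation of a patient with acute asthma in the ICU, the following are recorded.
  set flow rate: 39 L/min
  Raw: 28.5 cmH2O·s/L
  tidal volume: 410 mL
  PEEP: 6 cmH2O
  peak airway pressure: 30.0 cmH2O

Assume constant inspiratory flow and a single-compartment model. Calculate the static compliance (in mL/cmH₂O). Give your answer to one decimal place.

Flow: 39 L/min ÷ 60 = 0.65 L/s.
Equation of motion (constant flow): PIP = Vt/C + R·V̇ + PEEP.
Vt/C = PIP − R·V̇ − PEEP = 30.0 − 28.5×0.65 − 6 = 30.0 − 18.525 − 6 = 5.475 cmH2O.
C = Vt / 5.475 = 410 / 5.475 = 74.886 mL/cmH2O.

74.9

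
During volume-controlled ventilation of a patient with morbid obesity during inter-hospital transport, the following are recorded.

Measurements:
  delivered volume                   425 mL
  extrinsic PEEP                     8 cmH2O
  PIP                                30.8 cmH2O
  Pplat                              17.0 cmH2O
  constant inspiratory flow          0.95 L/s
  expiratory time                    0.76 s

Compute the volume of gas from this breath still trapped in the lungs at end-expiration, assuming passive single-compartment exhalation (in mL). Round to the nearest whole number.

R = (PIP − Pplat)/V̇ = (30.8 − 17.0) / 0.95 = 13.8/0.95 = 14.526 cmH2O·s/L.
C = Vt/(Pplat − PEEP) = 425.0 / (17.0 − 8) = 425.0/9.0 = 47.222 mL/cmH2O.
τ = R × C = 14.526 × 0.04722 L/cmH2O = 0.6859 s.
Fraction remaining = e^(−Te/τ) = e^(−0.76/0.6859) = 0.3302.
Trapped volume = 425.0 × 0.3302 = 140.34 mL.

140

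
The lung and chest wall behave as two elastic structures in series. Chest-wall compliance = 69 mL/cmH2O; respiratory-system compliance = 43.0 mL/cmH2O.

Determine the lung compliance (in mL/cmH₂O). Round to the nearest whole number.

1/CL = 1/Crs − 1/Ccw.
1/CL = 1/43.0 − 1/69 = 0.008763.
CL = 114.12 mL/cmH2O.

114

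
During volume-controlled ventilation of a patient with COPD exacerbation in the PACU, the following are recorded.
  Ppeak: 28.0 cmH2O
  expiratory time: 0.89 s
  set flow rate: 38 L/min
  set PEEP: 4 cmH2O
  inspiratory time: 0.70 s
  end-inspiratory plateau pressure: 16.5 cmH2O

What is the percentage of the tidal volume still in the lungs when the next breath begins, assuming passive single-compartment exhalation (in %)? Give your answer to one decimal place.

Flow: 38 L/min ÷ 60 = 0.6333 L/s.
Vt = flow × Ti = 0.6333 L/s × 0.70 s × 1000 mL/L = 443.31 mL.
R = (PIP − Pplat)/V̇ = (28.0 − 16.5) / 0.6333 = 11.5/0.6333 = 18.159 cmH2O·s/L.
C = Vt/(Pplat − PEEP) = 443.31 / (16.5 − 4) = 443.31/12.5 = 35.465 mL/cmH2O.
τ = R × C = 18.159 × 0.03547 L/cmH2O = 0.6441 s.
Fraction remaining at end-expiration = e^(−Te/τ) = e^(−0.89/0.6441) = 0.2511 → 25.11%.

25.1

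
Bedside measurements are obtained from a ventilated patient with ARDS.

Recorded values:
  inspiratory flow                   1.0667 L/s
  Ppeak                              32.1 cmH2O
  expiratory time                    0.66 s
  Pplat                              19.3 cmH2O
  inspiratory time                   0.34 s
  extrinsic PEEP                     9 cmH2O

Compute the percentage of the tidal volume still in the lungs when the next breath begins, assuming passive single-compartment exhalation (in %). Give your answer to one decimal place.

21.0

Vt = flow × Ti = 1.0667 L/s × 0.34 s × 1000 mL/L = 362.68 mL.
R = (PIP − Pplat)/V̇ = (32.1 − 19.3) / 1.0667 = 12.8/1.0667 = 12.0 cmH2O·s/L.
C = Vt/(Pplat − PEEP) = 362.68 / (19.3 − 9) = 362.68/10.3 = 35.212 mL/cmH2O.
τ = R × C = 12.0 × 0.03521 L/cmH2O = 0.4225 s.
Fraction remaining at end-expiration = e^(−Te/τ) = e^(−0.66/0.4225) = 0.2097 → 20.97%.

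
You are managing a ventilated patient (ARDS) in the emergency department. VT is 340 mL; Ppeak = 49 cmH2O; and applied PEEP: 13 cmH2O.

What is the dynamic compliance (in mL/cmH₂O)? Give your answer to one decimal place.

Dynamic compliance = Vt / (PIP − PEEP) = 340 / (49 − 13) = 340 / 36.0 = 9.444 mL/cmH2O.

9.4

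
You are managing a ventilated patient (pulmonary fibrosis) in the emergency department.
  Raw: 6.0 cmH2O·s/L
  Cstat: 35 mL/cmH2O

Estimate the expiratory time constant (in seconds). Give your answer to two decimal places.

τ = R × C = 6.0 × 35 mL/cmH2O = 6.0 × 0.035 L/cmH2O = 0.21 s.

0.21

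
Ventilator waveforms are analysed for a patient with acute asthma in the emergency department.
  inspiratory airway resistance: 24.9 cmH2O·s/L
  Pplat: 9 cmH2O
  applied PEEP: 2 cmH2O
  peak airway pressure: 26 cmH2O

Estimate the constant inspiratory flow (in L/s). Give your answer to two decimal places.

flow = (PIP − Pplat) / Raw = 17.0 / 24.9 = 0.6827 L/s.

0.68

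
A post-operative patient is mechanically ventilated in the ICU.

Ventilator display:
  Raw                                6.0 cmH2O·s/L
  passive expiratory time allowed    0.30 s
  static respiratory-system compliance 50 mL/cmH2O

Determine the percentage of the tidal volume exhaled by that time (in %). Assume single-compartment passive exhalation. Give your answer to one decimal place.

τ = R × C = 6.0 × 50 mL/cmH2O = 6.0 × 0.050 L/cmH2O = 0.3 s.
Passive exhalation: V(t)/V₀ = e^(−t/τ) = e^(−0.30/0.3) = 0.3679.
Fraction exhaled = 1 − 0.3679 = 0.6321 → 63.21%.

63.2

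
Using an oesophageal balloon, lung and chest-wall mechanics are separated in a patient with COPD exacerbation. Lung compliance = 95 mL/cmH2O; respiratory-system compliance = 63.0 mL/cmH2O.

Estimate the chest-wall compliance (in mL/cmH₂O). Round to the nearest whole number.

187

1/Ccw = 1/Crs − 1/CL.
1/Ccw = 1/63.0 − 1/95 = 0.005347.
Ccw = 187.02 mL/cmH2O.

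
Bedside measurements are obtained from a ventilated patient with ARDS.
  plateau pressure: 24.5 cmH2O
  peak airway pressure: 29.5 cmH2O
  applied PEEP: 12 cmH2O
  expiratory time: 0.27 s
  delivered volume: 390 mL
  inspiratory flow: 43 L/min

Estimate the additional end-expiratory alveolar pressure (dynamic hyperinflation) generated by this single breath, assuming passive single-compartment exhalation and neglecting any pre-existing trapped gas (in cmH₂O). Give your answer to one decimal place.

Flow: 43 L/min ÷ 60 = 0.7167 L/s.
R = (PIP − Pplat)/V̇ = (29.5 − 24.5) / 0.7167 = 5.0/0.7167 = 6.976 cmH2O·s/L.
C = Vt/(Pplat − PEEP) = 390.0 / (24.5 − 12) = 390.0/12.5 = 31.2 mL/cmH2O.
τ = R × C = 6.976 × 0.0312 L/cmH2O = 0.2177 s.
Fraction remaining = e^(−Te/τ) = e^(−0.27/0.2177) = 0.2893; trapped volume = 390.0 × 0.2893 = 112.83 mL.
Additional alveolar pressure from trapping ≈ V_trapped / C = 112.83 / 31.2 = 3.616 cmH2O.

3.6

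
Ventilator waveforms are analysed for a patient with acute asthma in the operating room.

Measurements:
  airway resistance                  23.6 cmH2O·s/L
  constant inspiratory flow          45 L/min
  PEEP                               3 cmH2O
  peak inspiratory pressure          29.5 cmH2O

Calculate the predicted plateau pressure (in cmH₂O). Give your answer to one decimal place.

Flow: 45 L/min ÷ 60 = 0.75 L/s.
Pplat = PIP − Raw × flow = 29.5 − 23.6 × 0.75 = 29.5 − 17.7 = 11.8 cmH2O.

11.8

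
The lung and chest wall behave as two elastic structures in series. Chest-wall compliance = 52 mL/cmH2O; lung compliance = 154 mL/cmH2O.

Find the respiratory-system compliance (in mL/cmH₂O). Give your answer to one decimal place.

Lung and chest wall are elastances in series: 1/Crs = 1/CL + 1/Ccw.
1/Crs = 1/154 + 1/52 = 0.02572.
Crs = 38.88 mL/cmH2O.

38.9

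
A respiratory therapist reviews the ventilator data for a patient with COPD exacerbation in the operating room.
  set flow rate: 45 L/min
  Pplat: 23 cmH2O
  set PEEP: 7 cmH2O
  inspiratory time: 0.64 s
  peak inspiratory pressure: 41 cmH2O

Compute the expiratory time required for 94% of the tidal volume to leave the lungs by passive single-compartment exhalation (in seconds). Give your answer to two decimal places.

Flow: 45 L/min ÷ 60 = 0.75 L/s.
Vt = flow × Ti = 0.75 L/s × 0.64 s × 1000 mL/L = 480.0 mL.
R = (PIP − Pplat)/V̇ = (41 − 23) / 0.75 = 18.0/0.75 = 24.0 cmH2O·s/L.
C = Vt/(Pplat − PEEP) = 480.0 / (23 − 7) = 480.0/16.0 = 30.0 mL/cmH2O.
τ = R × C = 24.0 × 0.03 L/cmH2O = 0.72 s.
t = −τ·ln(1 − 0.94) = −0.72·ln(0.06) = 2.026 s.

2.03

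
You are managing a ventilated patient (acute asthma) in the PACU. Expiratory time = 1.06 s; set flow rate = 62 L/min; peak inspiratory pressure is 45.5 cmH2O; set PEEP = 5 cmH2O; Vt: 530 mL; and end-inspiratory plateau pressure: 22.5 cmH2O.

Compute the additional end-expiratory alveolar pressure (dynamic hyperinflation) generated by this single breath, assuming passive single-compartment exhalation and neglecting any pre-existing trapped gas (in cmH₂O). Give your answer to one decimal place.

Flow: 62 L/min ÷ 60 = 1.0333 L/s.
R = (PIP − Pplat)/V̇ = (45.5 − 22.5) / 1.0333 = 23.0/1.0333 = 22.259 cmH2O·s/L.
C = Vt/(Pplat − PEEP) = 530.0 / (22.5 − 5) = 530.0/17.5 = 30.286 mL/cmH2O.
τ = R × C = 22.259 × 0.03029 L/cmH2O = 0.6742 s.
Fraction remaining = e^(−Te/τ) = e^(−1.06/0.6742) = 0.2076; trapped volume = 530.0 × 0.2076 = 110.03 mL.
Additional alveolar pressure from trapping ≈ V_trapped / C = 110.03 / 30.286 = 3.633 cmH2O.

3.6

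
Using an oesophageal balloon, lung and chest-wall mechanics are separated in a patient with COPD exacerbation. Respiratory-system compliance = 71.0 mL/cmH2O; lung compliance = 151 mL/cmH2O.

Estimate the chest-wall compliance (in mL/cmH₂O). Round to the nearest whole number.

134

1/Ccw = 1/Crs − 1/CL.
1/Ccw = 1/71.0 − 1/151 = 0.007462.
Ccw = 134.01 mL/cmH2O.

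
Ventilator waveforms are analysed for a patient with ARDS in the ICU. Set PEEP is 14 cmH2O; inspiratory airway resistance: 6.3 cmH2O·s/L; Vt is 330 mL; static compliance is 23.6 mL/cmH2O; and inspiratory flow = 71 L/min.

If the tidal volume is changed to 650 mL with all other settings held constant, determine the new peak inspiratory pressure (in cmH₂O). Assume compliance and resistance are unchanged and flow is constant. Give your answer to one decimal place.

49.0

Flow: 71 L/min ÷ 60 = 1.1833 L/s.
PIP = Vt/C + R·V̇ + PEEP (constant-flow equation of motion).
Only the elastic term changes: ΔPIP = ΔVt / C = (650 − 330) / 23.6 = 13.559 cmH2O.
Original PIP = 330/23.6 + 6.3×1.1833 + 14 = 35.438 cmH2O; new PIP = 35.438 + (13.559) = 48.997 cmH2O.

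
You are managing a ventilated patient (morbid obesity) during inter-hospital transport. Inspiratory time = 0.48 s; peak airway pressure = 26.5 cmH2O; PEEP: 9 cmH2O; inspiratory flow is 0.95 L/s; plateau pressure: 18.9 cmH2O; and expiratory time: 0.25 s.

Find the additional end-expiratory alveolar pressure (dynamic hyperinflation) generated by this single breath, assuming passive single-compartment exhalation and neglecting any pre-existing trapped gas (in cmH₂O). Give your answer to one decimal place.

Vt = flow × Ti = 0.95 L/s × 0.48 s × 1000 mL/L = 456.0 mL.
R = (PIP − Pplat)/V̇ = (26.5 − 18.9) / 0.95 = 7.6/0.95 = 8.0 cmH2O·s/L.
C = Vt/(Pplat − PEEP) = 456.0 / (18.9 − 9) = 456.0/9.9 = 46.061 mL/cmH2O.
τ = R × C = 8.0 × 0.04606 L/cmH2O = 0.3685 s.
Fraction remaining = e^(−Te/τ) = e^(−0.25/0.3685) = 0.5074; trapped volume = 456.0 × 0.5074 = 231.37 mL.
Additional alveolar pressure from trapping ≈ V_trapped / C = 231.37 / 46.061 = 5.023 cmH2O.

5.0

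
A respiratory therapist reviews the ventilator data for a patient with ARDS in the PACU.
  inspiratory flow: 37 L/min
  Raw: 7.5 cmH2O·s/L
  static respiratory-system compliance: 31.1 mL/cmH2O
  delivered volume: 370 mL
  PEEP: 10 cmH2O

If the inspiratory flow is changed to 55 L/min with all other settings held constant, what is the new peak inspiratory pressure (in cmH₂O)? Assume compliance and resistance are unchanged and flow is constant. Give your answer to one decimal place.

28.8

Flow: 37 L/min ÷ 60 = 0.6167 L/s.
New flow: 55 L/min ÷ 60 = 0.9167 L/s.
PIP = Vt/C + R·V̇ + PEEP (constant-flow equation of motion).
Only the resistive term changes: ΔPIP = R × ΔV̇ = 7.5 × (0.9167 − 0.6167) = 7.5 × 0.3 = 2.25 cmH2O.
Original PIP = 370/31.1 + 7.5×0.6167 + 10 = 26.522 cmH2O; new PIP = 26.522 + (2.25) = 28.772 cmH2O.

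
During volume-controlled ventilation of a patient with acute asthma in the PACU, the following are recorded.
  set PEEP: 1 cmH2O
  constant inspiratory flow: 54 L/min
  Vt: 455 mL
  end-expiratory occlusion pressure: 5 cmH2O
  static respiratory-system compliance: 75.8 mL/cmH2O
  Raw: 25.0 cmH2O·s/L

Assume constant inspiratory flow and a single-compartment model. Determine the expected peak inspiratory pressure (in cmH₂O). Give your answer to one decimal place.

33.5

Flow: 54 L/min ÷ 60 = 0.9 L/s.
Total PEEP = 5 cmH2O (set 1 + intrinsic 4); this is the baseline alveolar pressure.
Equation of motion (constant flow): PIP = Vt/C + R·V̇ + PEEP.
PIP = 455/75.8 + 25.0×0.9 + 5 = 6.003 + 22.5 + 5 = 33.503 cmH2O.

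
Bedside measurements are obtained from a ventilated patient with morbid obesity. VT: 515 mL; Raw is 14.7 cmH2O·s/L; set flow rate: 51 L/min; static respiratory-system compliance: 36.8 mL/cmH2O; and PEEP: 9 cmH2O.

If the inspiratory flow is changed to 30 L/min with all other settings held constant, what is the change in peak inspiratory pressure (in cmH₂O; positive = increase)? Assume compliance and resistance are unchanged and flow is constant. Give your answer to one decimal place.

Flow: 51 L/min ÷ 60 = 0.85 L/s.
New flow: 30 L/min ÷ 60 = 0.5 L/s.
PIP = Vt/C + R·V̇ + PEEP (constant-flow equation of motion).
Only the resistive term changes: ΔPIP = R × ΔV̇ = 14.7 × (0.5 − 0.85) = 14.7 × -0.35 = -5.145 cmH2O.

-5.1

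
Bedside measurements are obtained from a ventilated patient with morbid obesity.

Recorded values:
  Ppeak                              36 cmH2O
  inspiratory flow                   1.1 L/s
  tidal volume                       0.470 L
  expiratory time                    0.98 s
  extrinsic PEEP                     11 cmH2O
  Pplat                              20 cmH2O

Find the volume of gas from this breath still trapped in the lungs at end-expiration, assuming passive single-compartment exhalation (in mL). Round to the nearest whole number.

R = (PIP − Pplat)/V̇ = (36 − 20) / 1.1 = 16.0/1.1 = 14.545 cmH2O·s/L.
C = Vt/(Pplat − PEEP) = 470.0 / (20 − 11) = 470.0/9.0 = 52.222 mL/cmH2O.
τ = R × C = 14.545 × 0.05222 L/cmH2O = 0.7595 s.
Fraction remaining = e^(−Te/τ) = e^(−0.98/0.7595) = 0.2752.
Trapped volume = 470.0 × 0.2752 = 129.34 mL.

129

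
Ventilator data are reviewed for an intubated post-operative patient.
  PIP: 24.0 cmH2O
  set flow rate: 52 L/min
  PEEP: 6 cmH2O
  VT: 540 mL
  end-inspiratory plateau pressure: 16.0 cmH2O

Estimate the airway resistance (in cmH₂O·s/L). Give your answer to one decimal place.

Flow: 52 L/min ÷ 60 = 0.8667 L/s.
Raw = (PIP − Pplat) / flow = (24.0 − 16.0) / 0.8667 = 8.0 / 0.8667 = 9.23 cmH2O·s/L.

9.2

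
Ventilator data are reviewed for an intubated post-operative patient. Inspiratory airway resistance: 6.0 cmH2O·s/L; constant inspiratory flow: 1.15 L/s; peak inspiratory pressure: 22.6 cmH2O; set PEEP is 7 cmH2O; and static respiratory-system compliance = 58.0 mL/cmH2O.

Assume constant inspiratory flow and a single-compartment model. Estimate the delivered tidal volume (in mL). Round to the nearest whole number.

Equation of motion (constant flow): PIP = Vt/C + R·V̇ + PEEP.
Vt/C = PIP − R·V̇ − PEEP = 22.6 − 6.9 − 7 = 8.7 cmH2O.
Vt = C × 8.7 = 58.0 × 8.7 = 504.6 mL.

505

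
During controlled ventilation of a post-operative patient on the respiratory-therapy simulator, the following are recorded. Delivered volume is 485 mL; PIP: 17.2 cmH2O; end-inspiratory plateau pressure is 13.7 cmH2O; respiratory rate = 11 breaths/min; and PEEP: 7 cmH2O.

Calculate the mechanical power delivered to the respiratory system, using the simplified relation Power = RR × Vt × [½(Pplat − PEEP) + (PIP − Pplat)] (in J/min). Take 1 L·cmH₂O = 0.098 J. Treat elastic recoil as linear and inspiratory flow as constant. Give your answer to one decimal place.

Per-breath work = Vt × [½(Pplat−PEEP) + (PIP−Pplat)] = 0.485 × [0.5×6.7 + 3.5] = 0.485 × 6.85 = 3.322 L·cmH2O.
Power = 11 × 3.322 = 36.542 L·cmH2O/min.
× 0.098 J/(L·cmH2O) → 3.581 J/min.

3.6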